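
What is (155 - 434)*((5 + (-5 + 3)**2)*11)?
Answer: -27621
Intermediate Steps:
(155 - 434)*((5 + (-5 + 3)**2)*11) = -279*(5 + (-2)**2)*11 = -279*(5 + 4)*11 = -2511*11 = -279*99 = -27621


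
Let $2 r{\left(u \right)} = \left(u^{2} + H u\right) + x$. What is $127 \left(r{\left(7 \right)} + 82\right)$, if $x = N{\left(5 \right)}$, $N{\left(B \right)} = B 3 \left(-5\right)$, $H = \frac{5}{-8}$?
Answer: $\frac{135763}{16} \approx 8485.2$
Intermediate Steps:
$H = - \frac{5}{8}$ ($H = 5 \left(- \frac{1}{8}\right) = - \frac{5}{8} \approx -0.625$)
$N{\left(B \right)} = - 15 B$ ($N{\left(B \right)} = 3 B \left(-5\right) = - 15 B$)
$x = -75$ ($x = \left(-15\right) 5 = -75$)
$r{\left(u \right)} = - \frac{75}{2} + \frac{u^{2}}{2} - \frac{5 u}{16}$ ($r{\left(u \right)} = \frac{\left(u^{2} - \frac{5 u}{8}\right) - 75}{2} = \frac{-75 + u^{2} - \frac{5 u}{8}}{2} = - \frac{75}{2} + \frac{u^{2}}{2} - \frac{5 u}{16}$)
$127 \left(r{\left(7 \right)} + 82\right) = 127 \left(\left(- \frac{75}{2} + \frac{7^{2}}{2} - \frac{35}{16}\right) + 82\right) = 127 \left(\left(- \frac{75}{2} + \frac{1}{2} \cdot 49 - \frac{35}{16}\right) + 82\right) = 127 \left(\left(- \frac{75}{2} + \frac{49}{2} - \frac{35}{16}\right) + 82\right) = 127 \left(- \frac{243}{16} + 82\right) = 127 \cdot \frac{1069}{16} = \frac{135763}{16}$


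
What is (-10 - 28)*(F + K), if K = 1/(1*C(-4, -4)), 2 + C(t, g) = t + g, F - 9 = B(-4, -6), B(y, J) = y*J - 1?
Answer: -6061/5 ≈ -1212.2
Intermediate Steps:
B(y, J) = -1 + J*y (B(y, J) = J*y - 1 = -1 + J*y)
F = 32 (F = 9 + (-1 - 6*(-4)) = 9 + (-1 + 24) = 9 + 23 = 32)
C(t, g) = -2 + g + t (C(t, g) = -2 + (t + g) = -2 + (g + t) = -2 + g + t)
K = -1/10 (K = 1/(1*(-2 - 4 - 4)) = 1/(1*(-10)) = 1/(-10) = -1/10 ≈ -0.10000)
(-10 - 28)*(F + K) = (-10 - 28)*(32 - 1/10) = -38*319/10 = -6061/5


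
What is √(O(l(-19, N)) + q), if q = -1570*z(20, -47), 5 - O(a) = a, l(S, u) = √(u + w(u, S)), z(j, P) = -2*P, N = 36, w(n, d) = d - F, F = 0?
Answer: √(-147575 - √17) ≈ 384.16*I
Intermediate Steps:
w(n, d) = d (w(n, d) = d - 1*0 = d + 0 = d)
l(S, u) = √(S + u) (l(S, u) = √(u + S) = √(S + u))
O(a) = 5 - a
q = -147580 (q = -(-3140)*(-47) = -1570*94 = -147580)
√(O(l(-19, N)) + q) = √((5 - √(-19 + 36)) - 147580) = √((5 - √17) - 147580) = √(-147575 - √17)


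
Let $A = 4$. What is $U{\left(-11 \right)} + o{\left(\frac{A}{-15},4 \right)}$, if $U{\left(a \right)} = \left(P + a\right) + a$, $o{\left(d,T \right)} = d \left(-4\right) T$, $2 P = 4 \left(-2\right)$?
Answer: $- \frac{326}{15} \approx -21.733$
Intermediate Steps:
$P = -4$ ($P = \frac{4 \left(-2\right)}{2} = \frac{1}{2} \left(-8\right) = -4$)
$o{\left(d,T \right)} = - 4 T d$ ($o{\left(d,T \right)} = - 4 d T = - 4 T d$)
$U{\left(a \right)} = -4 + 2 a$ ($U{\left(a \right)} = \left(-4 + a\right) + a = -4 + 2 a$)
$U{\left(-11 \right)} + o{\left(\frac{A}{-15},4 \right)} = \left(-4 + 2 \left(-11\right)\right) - 16 \frac{4}{-15} = \left(-4 - 22\right) - 16 \cdot 4 \left(- \frac{1}{15}\right) = -26 - 16 \left(- \frac{4}{15}\right) = -26 + \frac{64}{15} = - \frac{326}{15}$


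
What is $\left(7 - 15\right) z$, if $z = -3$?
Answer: $24$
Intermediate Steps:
$\left(7 - 15\right) z = \left(7 - 15\right) \left(-3\right) = \left(-8\right) \left(-3\right) = 24$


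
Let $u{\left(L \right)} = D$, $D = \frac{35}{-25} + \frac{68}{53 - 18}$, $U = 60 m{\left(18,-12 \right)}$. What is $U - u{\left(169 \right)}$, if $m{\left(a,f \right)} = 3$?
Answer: $\frac{6281}{35} \approx 179.46$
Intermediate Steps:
$U = 180$ ($U = 60 \cdot 3 = 180$)
$D = \frac{19}{35}$ ($D = 35 \left(- \frac{1}{25}\right) + \frac{68}{53 - 18} = - \frac{7}{5} + \frac{68}{35} = \frac{19}{35} \approx 0.54286$)
$u{\left(L \right)} = \frac{19}{35}$
$U - u{\left(169 \right)} = 180 - \frac{19}{35} = \frac{6281}{35}$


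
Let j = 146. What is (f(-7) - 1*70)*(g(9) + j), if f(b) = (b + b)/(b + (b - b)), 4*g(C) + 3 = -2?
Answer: -9843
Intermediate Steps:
g(C) = -5/4 (g(C) = -¾ + (¼)*(-2) = -¾ - ½ = -5/4)
f(b) = 2 (f(b) = (2*b)/(b + 0) = (2*b)/b = 2)
(f(-7) - 1*70)*(g(9) + j) = (2 - 1*70)*(-5/4 + 146) = (2 - 70)*(579/4) = -68*579/4 = -9843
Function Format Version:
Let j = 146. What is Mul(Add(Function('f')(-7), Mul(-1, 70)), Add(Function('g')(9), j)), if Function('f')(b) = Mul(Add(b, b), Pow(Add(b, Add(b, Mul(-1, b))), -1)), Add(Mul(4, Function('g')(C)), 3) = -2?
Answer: -9843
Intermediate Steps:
Function('g')(C) = Rational(-5, 4) (Function('g')(C) = Add(Rational(-3, 4), Mul(Rational(1, 4), -2)) = Add(Rational(-3, 4), Rational(-1, 2)) = Rational(-5, 4))
Function('f')(b) = 2 (Function('f')(b) = Mul(Mul(2, b), Pow(Add(b, 0), -1)) = Mul(Mul(2, b), Pow(b, -1)) = 2)
Mul(Add(Function('f')(-7), Mul(-1, 70)), Add(Function('g')(9), j)) = Mul(Add(2, Mul(-1, 70)), Add(Rational(-5, 4), 146)) = Mul(Add(2, -70), Rational(579, 4)) = Mul(-68, Rational(579, 4)) = -9843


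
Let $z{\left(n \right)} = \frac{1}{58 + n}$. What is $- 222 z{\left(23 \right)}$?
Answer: $- \frac{74}{27} \approx -2.7407$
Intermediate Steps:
$- 222 z{\left(23 \right)} = - \frac{222}{58 + 23} = - \frac{222}{81} = \left(-222\right) \frac{1}{81} = - \frac{74}{27}$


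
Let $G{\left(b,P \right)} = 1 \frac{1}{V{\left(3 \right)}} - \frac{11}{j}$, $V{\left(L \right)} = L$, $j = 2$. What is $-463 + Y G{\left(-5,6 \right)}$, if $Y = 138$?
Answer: $-1176$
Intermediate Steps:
$G{\left(b,P \right)} = - \frac{31}{6}$ ($G{\left(b,P \right)} = 1 \cdot \frac{1}{3} - \frac{11}{2} = \frac{1}{3} - \frac{11}{2} = - \frac{31}{6}$)
$-463 + Y G{\left(-5,6 \right)} = -463 + 138 \left(- \frac{31}{6}\right) = -463 - 713 = -1176$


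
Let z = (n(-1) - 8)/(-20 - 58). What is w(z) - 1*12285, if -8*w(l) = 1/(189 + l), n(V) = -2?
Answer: -724913319/59008 ≈ -12285.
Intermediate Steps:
z = 5/39 (z = (-2 - 8)/(-20 - 58) = -10/(-78) = -10*(-1/78) = 5/39 ≈ 0.12821)
w(l) = -1/(8*(189 + l))
w(z) - 1*12285 = -1/(1512 + 8*(5/39)) - 1*12285 = -1/(1512 + 40/39) - 12285 = -1/59008/39 - 12285 = -1*39/59008 - 12285 = -39/59008 - 12285 = -724913319/59008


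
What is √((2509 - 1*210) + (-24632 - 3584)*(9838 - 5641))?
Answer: I*√118420253 ≈ 10882.0*I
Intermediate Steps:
√((2509 - 1*210) + (-24632 - 3584)*(9838 - 5641)) = √((2509 - 210) - 28216*4197) = √(2299 - 118422552) = √(-118420253) = I*√118420253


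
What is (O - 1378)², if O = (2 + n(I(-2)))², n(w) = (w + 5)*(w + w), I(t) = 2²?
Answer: 16793604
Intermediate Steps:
I(t) = 4
n(w) = 2*w*(5 + w) (n(w) = (5 + w)*(2*w) = 2*w*(5 + w))
O = 5476 (O = (2 + 2*4*(5 + 4))² = (2 + 2*4*9)² = (2 + 72)² = 74² = 5476)
(O - 1378)² = (5476 - 1378)² = 4098² = 16793604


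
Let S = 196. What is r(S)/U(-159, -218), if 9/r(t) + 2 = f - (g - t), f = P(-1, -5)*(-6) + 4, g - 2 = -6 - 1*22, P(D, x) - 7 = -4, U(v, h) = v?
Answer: -3/10918 ≈ -0.00027478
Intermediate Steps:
P(D, x) = 3 (P(D, x) = 7 - 4 = 3)
g = -26 (g = 2 + (-6 - 1*22) = 2 + (-6 - 22) = 2 - 28 = -26)
f = -14 (f = 3*(-6) + 4 = -18 + 4 = -14)
r(t) = 9/(10 + t) (r(t) = 9/(-2 + (-14 - (-26 - t))) = 9/(-2 + (-14 + (26 + t))) = 9/(-2 + (12 + t)) = 9/(10 + t))
r(S)/U(-159, -218) = (9/(10 + 196))/(-159) = (9/206)*(-1/159) = -3/10918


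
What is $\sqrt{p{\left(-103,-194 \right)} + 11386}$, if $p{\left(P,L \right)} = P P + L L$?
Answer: $\sqrt{59631} \approx 244.19$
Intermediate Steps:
$p{\left(P,L \right)} = L^{2} + P^{2}$ ($p{\left(P,L \right)} = P^{2} + L^{2} = L^{2} + P^{2}$)
$\sqrt{p{\left(-103,-194 \right)} + 11386} = \sqrt{\left(\left(-194\right)^{2} + \left(-103\right)^{2}\right) + 11386} = \sqrt{\left(37636 + 10609\right) + 11386} = \sqrt{48245 + 11386} = \sqrt{59631}$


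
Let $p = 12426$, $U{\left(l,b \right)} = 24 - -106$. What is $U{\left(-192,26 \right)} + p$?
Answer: $12556$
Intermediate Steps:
$U{\left(l,b \right)} = 130$ ($U{\left(l,b \right)} = 24 + 106 = 130$)
$U{\left(-192,26 \right)} + p = 130 + 12426 = 12556$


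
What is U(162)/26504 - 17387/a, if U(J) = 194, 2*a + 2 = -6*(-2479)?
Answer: -14355702/6158867 ≈ -2.3309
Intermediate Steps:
a = 7436 (a = -1 + (-6*(-2479))/2 = -1 + (½)*14874 = -1 + 7437 = 7436)
U(162)/26504 - 17387/a = 194/26504 - 17387/7436 = 194*(1/26504) - 17387*1/7436 = 97/13252 - 17387/7436 = -14355702/6158867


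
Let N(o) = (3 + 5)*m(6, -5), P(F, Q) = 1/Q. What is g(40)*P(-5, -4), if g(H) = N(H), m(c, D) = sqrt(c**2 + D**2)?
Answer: -2*sqrt(61) ≈ -15.620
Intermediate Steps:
m(c, D) = sqrt(D**2 + c**2)
N(o) = 8*sqrt(61) (N(o) = (3 + 5)*sqrt((-5)**2 + 6**2) = 8*sqrt(25 + 36) = 8*sqrt(61))
g(H) = 8*sqrt(61)
g(40)*P(-5, -4) = (8*sqrt(61))/(-4) = (8*sqrt(61))*(-1/4) = -2*sqrt(61)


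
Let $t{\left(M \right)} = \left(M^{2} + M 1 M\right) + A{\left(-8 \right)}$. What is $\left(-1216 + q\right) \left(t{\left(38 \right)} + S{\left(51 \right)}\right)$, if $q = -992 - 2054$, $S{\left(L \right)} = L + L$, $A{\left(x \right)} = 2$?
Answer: $-12751904$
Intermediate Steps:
$t{\left(M \right)} = 2 + 2 M^{2}$ ($t{\left(M \right)} = \left(M^{2} + M 1 M\right) + 2 = \left(M^{2} + M M\right) + 2 = \left(M^{2} + M^{2}\right) + 2 = 2 M^{2} + 2 = 2 + 2 M^{2}$)
$S{\left(L \right)} = 2 L$
$q = -3046$
$\left(-1216 + q\right) \left(t{\left(38 \right)} + S{\left(51 \right)}\right) = \left(-1216 - 3046\right) \left(\left(2 + 2 \cdot 38^{2}\right) + 2 \cdot 51\right) = - 4262 \left(\left(2 + 2 \cdot 1444\right) + 102\right) = - 4262 \left(\left(2 + 2888\right) + 102\right) = - 4262 \left(2890 + 102\right) = \left(-4262\right) 2992 = -12751904$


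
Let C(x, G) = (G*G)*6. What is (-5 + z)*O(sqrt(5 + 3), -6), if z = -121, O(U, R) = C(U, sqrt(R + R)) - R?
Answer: 8316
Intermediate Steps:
C(x, G) = 6*G**2 (C(x, G) = G**2*6 = 6*G**2)
O(U, R) = 11*R (O(U, R) = 6*(sqrt(R + R))**2 - R = 6*(sqrt(2*R))**2 - R = 6*(sqrt(2)*sqrt(R))**2 - R = 6*(2*R) - R = 12*R - R = 11*R)
(-5 + z)*O(sqrt(5 + 3), -6) = (-5 - 121)*(11*(-6)) = -126*(-66) = 8316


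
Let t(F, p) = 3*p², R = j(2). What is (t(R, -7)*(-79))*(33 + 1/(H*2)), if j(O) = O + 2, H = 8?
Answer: -6143277/16 ≈ -3.8396e+5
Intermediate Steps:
j(O) = 2 + O
R = 4 (R = 2 + 2 = 4)
(t(R, -7)*(-79))*(33 + 1/(H*2)) = ((3*(-7)²)*(-79))*(33 + 1/(8*2)) = ((3*49)*(-79))*(33 + 1/16) = (147*(-79))*(33 + 1/16) = -11613*529/16 = -6143277/16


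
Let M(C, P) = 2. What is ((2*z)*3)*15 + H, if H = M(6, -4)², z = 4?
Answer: 364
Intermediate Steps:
H = 4 (H = 2² = 4)
((2*z)*3)*15 + H = ((2*4)*3)*15 + 4 = (8*3)*15 + 4 = 24*15 + 4 = 360 + 4 = 364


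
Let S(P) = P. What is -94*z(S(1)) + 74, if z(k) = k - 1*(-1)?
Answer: -114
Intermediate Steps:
z(k) = 1 + k (z(k) = k + 1 = 1 + k)
-94*z(S(1)) + 74 = -94*(1 + 1) + 74 = -94*2 + 74 = -188 + 74 = -114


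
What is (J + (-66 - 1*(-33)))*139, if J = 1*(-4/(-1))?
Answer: -4031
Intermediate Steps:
J = 4 (J = 1*(-4*(-1)) = 1*4 = 4)
(J + (-66 - 1*(-33)))*139 = (4 + (-66 - 1*(-33)))*139 = (4 + (-66 + 33))*139 = (4 - 33)*139 = -29*139 = -4031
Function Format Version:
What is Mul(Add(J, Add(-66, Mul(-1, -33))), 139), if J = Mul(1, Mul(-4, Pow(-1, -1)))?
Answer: -4031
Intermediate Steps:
J = 4 (J = Mul(1, Mul(-4, -1)) = Mul(1, 4) = 4)
Mul(Add(J, Add(-66, Mul(-1, -33))), 139) = Mul(Add(4, Add(-66, Mul(-1, -33))), 139) = Mul(Add(4, Add(-66, 33)), 139) = Mul(Add(4, -33), 139) = Mul(-29, 139) = -4031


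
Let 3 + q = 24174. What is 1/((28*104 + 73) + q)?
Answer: 1/27156 ≈ 3.6824e-5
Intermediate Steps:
q = 24171 (q = -3 + 24174 = 24171)
1/((28*104 + 73) + q) = 1/((28*104 + 73) + 24171) = 1/((2912 + 73) + 24171) = 1/(2985 + 24171) = 1/27156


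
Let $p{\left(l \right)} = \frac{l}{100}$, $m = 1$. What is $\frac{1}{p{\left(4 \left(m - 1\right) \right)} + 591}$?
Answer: $\frac{1}{591} \approx 0.001692$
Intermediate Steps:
$p{\left(l \right)} = \frac{l}{100}$ ($p{\left(l \right)} = l \frac{1}{100} = \frac{l}{100}$)
$\frac{1}{p{\left(4 \left(m - 1\right) \right)} + 591} = \frac{1}{\frac{4 \left(1 - 1\right)}{100} + 591} = \frac{1}{\frac{4 \cdot 0}{100} + 591} = \frac{1}{\frac{1}{100} \cdot 0 + 591} = \frac{1}{0 + 591} = \frac{1}{591}$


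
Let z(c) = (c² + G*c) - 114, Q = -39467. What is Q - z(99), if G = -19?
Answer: -47273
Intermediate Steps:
z(c) = -114 + c² - 19*c (z(c) = (c² - 19*c) - 114 = -114 + c² - 19*c)
Q - z(99) = -39467 - (-114 + 99² - 19*99) = -39467 - (-114 + 9801 - 1881) = -39467 - 1*7806 = -39467 - 7806 = -47273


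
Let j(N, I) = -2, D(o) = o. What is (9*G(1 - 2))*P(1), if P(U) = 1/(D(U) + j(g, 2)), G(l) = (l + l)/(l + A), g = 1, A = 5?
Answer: 9/2 ≈ 4.5000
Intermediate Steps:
G(l) = 2*l/(5 + l) (G(l) = (l + l)/(l + 5) = (2*l)/(5 + l) = 2*l/(5 + l))
P(U) = 1/(-2 + U) (P(U) = 1/(U - 2) = 1/(-2 + U))
(9*G(1 - 2))*P(1) = (9*(2*(1 - 2)/(5 + (1 - 2))))/(-2 + 1) = (9*(2*(-1)/(5 - 1)))/(-1) = (9*(2*(-1)/4))*(-1) = (9*(2*(-1)*(¼)))*(-1) = (9*(-½))*(-1) = -9/2*(-1) = 9/2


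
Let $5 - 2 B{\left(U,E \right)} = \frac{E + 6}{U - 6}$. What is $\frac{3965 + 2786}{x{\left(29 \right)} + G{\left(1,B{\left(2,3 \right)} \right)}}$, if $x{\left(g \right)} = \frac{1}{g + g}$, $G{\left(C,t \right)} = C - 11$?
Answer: $- \frac{391558}{579} \approx -676.27$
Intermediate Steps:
$B{\left(U,E \right)} = \frac{5}{2} - \frac{6 + E}{2 \left(-6 + U\right)}$ ($B{\left(U,E \right)} = \frac{5}{2} - \frac{\left(E + 6\right) \frac{1}{U - 6}}{2} = \frac{5}{2} - \frac{\left(6 + E\right) \frac{1}{-6 + U}}{2} = \frac{5}{2} - \frac{\frac{1}{-6 + U} \left(6 + E\right)}{2} = \frac{5}{2} - \frac{6 + E}{2 \left(-6 + U\right)}$)
$G{\left(C,t \right)} = -11 + C$
$x{\left(g \right)} = \frac{1}{2 g}$
$\frac{3965 + 2786}{x{\left(29 \right)} + G{\left(1,B{\left(2,3 \right)} \right)}} = \frac{3965 + 2786}{\frac{1}{2 \cdot 29} + \left(-11 + 1\right)} = \frac{6751}{\frac{1}{2} \cdot \frac{1}{29} - 10} = \frac{6751}{\frac{1}{58} - 10} = \frac{6751}{- \frac{579}{58}} = 6751 \left(- \frac{58}{579}\right) = - \frac{391558}{579}$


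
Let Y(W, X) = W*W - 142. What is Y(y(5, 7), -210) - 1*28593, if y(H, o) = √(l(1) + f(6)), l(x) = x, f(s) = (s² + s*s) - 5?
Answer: -28667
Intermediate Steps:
f(s) = -5 + 2*s² (f(s) = (s² + s²) - 5 = 2*s² - 5 = -5 + 2*s²)
y(H, o) = 2*√17 (y(H, o) = √(1 + (-5 + 2*6²)) = √(1 + (-5 + 2*36)) = √(1 + (-5 + 72)) = √(1 + 67) = √68 = 2*√17)
Y(W, X) = -142 + W² (Y(W, X) = W² - 142 = -142 + W²)
Y(y(5, 7), -210) - 1*28593 = (-142 + (2*√17)²) - 1*28593 = (-142 + 68) - 28593 = -74 - 28593 = -28667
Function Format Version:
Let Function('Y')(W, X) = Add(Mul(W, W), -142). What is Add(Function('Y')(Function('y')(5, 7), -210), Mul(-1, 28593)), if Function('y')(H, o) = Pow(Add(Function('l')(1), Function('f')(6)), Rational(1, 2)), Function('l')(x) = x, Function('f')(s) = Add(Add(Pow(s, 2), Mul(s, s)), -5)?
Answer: -28667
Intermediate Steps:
Function('f')(s) = Add(-5, Mul(2, Pow(s, 2))) (Function('f')(s) = Add(Add(Pow(s, 2), Pow(s, 2)), -5) = Add(Mul(2, Pow(s, 2)), -5) = Add(-5, Mul(2, Pow(s, 2))))
Function('y')(H, o) = Mul(2, Pow(17, Rational(1, 2))) (Function('y')(H, o) = Pow(Add(1, Add(-5, Mul(2, Pow(6, 2)))), Rational(1, 2)) = Pow(Add(1, Add(-5, Mul(2, 36))), Rational(1, 2)) = Pow(Add(1, Add(-5, 72)), Rational(1, 2)) = Pow(Add(1, 67), Rational(1, 2)) = Pow(68, Rational(1, 2)) = Mul(2, Pow(17, Rational(1, 2))))
Function('Y')(W, X) = Add(-142, Pow(W, 2)) (Function('Y')(W, X) = Add(Pow(W, 2), -142) = Add(-142, Pow(W, 2)))
Add(Function('Y')(Function('y')(5, 7), -210), Mul(-1, 28593)) = Add(Add(-142, Pow(Mul(2, Pow(17, Rational(1, 2))), 2)), Mul(-1, 28593)) = Add(Add(-142, 68), -28593) = Add(-74, -28593) = -28667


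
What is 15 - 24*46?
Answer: -1089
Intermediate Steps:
15 - 24*46 = 15 - 1104 = -1089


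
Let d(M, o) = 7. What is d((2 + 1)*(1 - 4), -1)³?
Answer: 343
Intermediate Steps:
d((2 + 1)*(1 - 4), -1)³ = 7³ = 343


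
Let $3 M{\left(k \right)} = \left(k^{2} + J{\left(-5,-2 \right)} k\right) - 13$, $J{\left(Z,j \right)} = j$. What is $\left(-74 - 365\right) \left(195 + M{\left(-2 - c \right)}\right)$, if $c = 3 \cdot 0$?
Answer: $- \frac{254620}{3} \approx -84873.0$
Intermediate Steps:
$c = 0$
$M{\left(k \right)} = - \frac{13}{3} - \frac{2 k}{3} + \frac{k^{2}}{3}$ ($M{\left(k \right)} = \frac{\left(k^{2} - 2 k\right) - 13}{3} = \frac{-13 + k^{2} - 2 k}{3} = - \frac{13}{3} - \frac{2 k}{3} + \frac{k^{2}}{3}$)
$\left(-74 - 365\right) \left(195 + M{\left(-2 - c \right)}\right) = \left(-74 - 365\right) \left(195 - \left(\frac{13}{3} - \frac{\left(-2 - 0\right)^{2}}{3} + \frac{2 \left(-2 - 0\right)}{3}\right)\right) = - 439 \left(195 - \left(\frac{13}{3} - \frac{\left(-2 + 0\right)^{2}}{3} + \frac{2 \left(-2 + 0\right)}{3}\right)\right) = - 439 \left(195 - \left(3 - \frac{4}{3}\right)\right) = - 439 \left(195 + \left(- \frac{13}{3} + \frac{4}{3} + \frac{1}{3} \cdot 4\right)\right) = - 439 \left(195 + \left(- \frac{13}{3} + \frac{4}{3} + \frac{4}{3}\right)\right) = - 439 \left(195 - \frac{5}{3}\right) = \left(-439\right) \frac{580}{3} = - \frac{254620}{3}$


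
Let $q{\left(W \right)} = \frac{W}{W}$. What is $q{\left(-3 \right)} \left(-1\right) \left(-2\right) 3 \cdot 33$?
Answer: $198$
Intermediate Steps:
$q{\left(W \right)} = 1$
$q{\left(-3 \right)} \left(-1\right) \left(-2\right) 3 \cdot 33 = 1 \left(-1\right) \left(-2\right) 3 \cdot 33 = \left(-1\right) \left(-2\right) 3 \cdot 33 = 2 \cdot 3 \cdot 33 = 6 \cdot 33 = 198$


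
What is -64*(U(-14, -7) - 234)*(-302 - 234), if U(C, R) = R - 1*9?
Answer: -8576000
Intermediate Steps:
U(C, R) = -9 + R (U(C, R) = R - 9 = -9 + R)
-64*(U(-14, -7) - 234)*(-302 - 234) = -64*((-9 - 7) - 234)*(-302 - 234) = -64*(-16 - 234)*(-536) = -(-16000)*(-536) = -64*134000 = -8576000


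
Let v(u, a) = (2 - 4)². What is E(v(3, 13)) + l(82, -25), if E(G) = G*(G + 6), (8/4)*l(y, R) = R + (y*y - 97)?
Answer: 3341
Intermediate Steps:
v(u, a) = 4 (v(u, a) = (-2)² = 4)
l(y, R) = -97/2 + R/2 + y²/2 (l(y, R) = (R + (y*y - 97))/2 = (R + (y² - 97))/2 = (R + (-97 + y²))/2 = (-97 + R + y²)/2 = -97/2 + R/2 + y²/2)
E(G) = G*(6 + G)
E(v(3, 13)) + l(82, -25) = 4*(6 + 4) + (-97/2 + (½)*(-25) + (½)*82²) = 4*10 + (-97/2 - 25/2 + (½)*6724) = 40 + (-97/2 - 25/2 + 3362) = 40 + 3301 = 3341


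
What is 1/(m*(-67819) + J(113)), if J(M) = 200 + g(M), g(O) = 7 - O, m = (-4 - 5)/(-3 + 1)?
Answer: -2/610183 ≈ -3.2777e-6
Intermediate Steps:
m = 9/2 (m = -9/(-2) = -9*(-1/2) = 9/2 ≈ 4.5000)
J(M) = 207 - M (J(M) = 200 + (7 - M) = 207 - M)
1/(m*(-67819) + J(113)) = 1/((9/2)*(-67819) + (207 - 1*113)) = 1/(-610371/2 + (207 - 113)) = 1/(-610371/2 + 94) = 1/(-610183/2) = -2/610183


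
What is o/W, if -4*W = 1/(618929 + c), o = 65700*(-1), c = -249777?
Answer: 97013145600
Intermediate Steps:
o = -65700
W = -1/1476608 (W = -1/(4*(618929 - 249777)) = -¼/369152 = -¼*1/369152 = -1/1476608 ≈ -6.7723e-7)
o/W = -65700/(-1/1476608) = -65700*(-1476608) = 97013145600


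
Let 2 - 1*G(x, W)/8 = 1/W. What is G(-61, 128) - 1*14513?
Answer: -231953/16 ≈ -14497.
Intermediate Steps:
G(x, W) = 16 - 8/W
G(-61, 128) - 1*14513 = (16 - 8/128) - 1*14513 = (16 - 8*1/128) - 14513 = (16 - 1/16) - 14513 = 255/16 - 14513 = -231953/16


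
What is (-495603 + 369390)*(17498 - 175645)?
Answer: 19960207311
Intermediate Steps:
(-495603 + 369390)*(17498 - 175645) = -126213*(-158147) = 19960207311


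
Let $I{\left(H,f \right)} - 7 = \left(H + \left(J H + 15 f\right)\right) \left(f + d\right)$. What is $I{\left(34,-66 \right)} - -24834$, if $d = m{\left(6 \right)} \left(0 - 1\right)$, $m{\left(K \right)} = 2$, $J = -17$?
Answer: $129153$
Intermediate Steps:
$d = -2$ ($d = 2 \left(0 - 1\right) = 2 \left(-1\right) = -2$)
$I{\left(H,f \right)} = 7 + \left(-2 + f\right) \left(- 16 H + 15 f\right)$ ($I{\left(H,f \right)} = 7 + \left(H - \left(- 15 f + 17 H\right)\right) \left(f - 2\right) = 7 + \left(- 16 H + 15 f\right) \left(-2 + f\right) = 7 + \left(-2 + f\right) \left(- 16 H + 15 f\right)$)
$I{\left(34,-66 \right)} - -24834 = \left(7 - -1980 + 15 \left(-66\right)^{2} + 32 \cdot 34 - 544 \left(-66\right)\right) - -24834 = \left(7 + 1980 + 15 \cdot 4356 + 1088 + 35904\right) + 24834 = \left(7 + 1980 + 65340 + 1088 + 35904\right) + 24834 = 104319 + 24834 = 129153$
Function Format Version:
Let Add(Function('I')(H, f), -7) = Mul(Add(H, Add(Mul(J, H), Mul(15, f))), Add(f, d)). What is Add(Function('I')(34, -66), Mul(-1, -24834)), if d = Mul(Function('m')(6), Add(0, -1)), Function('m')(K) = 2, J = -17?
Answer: 129153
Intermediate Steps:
d = -2 (d = Mul(2, Add(0, -1)) = Mul(2, -1) = -2)
Function('I')(H, f) = Add(7, Mul(Add(-2, f), Add(Mul(-16, H), Mul(15, f)))) (Function('I')(H, f) = Add(7, Mul(Add(H, Add(Mul(-17, H), Mul(15, f))), Add(f, -2))) = Add(7, Mul(Add(Mul(-16, H), Mul(15, f)), Add(-2, f))) = Add(7, Mul(Add(-2, f), Add(Mul(-16, H), Mul(15, f)))))
Add(Function('I')(34, -66), Mul(-1, -24834)) = Add(Add(7, Mul(-30, -66), Mul(15, Pow(-66, 2)), Mul(32, 34), Mul(-16, 34, -66)), Mul(-1, -24834)) = Add(Add(7, 1980, Mul(15, 4356), 1088, 35904), 24834) = Add(Add(7, 1980, 65340, 1088, 35904), 24834) = Add(104319, 24834) = 129153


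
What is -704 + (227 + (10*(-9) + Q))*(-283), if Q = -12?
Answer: -36079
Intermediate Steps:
-704 + (227 + (10*(-9) + Q))*(-283) = -704 + (227 + (10*(-9) - 12))*(-283) = -704 + (227 + (-90 - 12))*(-283) = -704 + (227 - 102)*(-283) = -704 + 125*(-283) = -704 - 35375 = -36079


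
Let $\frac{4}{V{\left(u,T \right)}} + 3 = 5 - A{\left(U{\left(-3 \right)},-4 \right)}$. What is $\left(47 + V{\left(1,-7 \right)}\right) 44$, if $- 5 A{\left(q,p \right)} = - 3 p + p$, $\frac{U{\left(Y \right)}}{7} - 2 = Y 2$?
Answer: $\frac{19052}{9} \approx 2116.9$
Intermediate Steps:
$U{\left(Y \right)} = 14 + 14 Y$ ($U{\left(Y \right)} = 14 + 7 Y 2 = 14 + 7 \cdot 2 Y = 14 + 14 Y$)
$A{\left(q,p \right)} = \frac{2 p}{5}$ ($A{\left(q,p \right)} = - \frac{- 3 p + p}{5} = - \frac{\left(-2\right) p}{5} = \frac{2 p}{5}$)
$V{\left(u,T \right)} = \frac{10}{9}$ ($V{\left(u,T \right)} = \frac{4}{-3 + \left(5 - \frac{2}{5} \left(-4\right)\right)} = \frac{4}{-3 + \left(5 - - \frac{8}{5}\right)} = \frac{4}{-3 + \left(5 + \frac{8}{5}\right)} = \frac{4}{-3 + \frac{33}{5}} = \frac{4}{\frac{18}{5}} = 4 \cdot \frac{5}{18} = \frac{10}{9}$)
$\left(47 + V{\left(1,-7 \right)}\right) 44 = \left(47 + \frac{10}{9}\right) 44 = \frac{433}{9} \cdot 44 = \frac{19052}{9}$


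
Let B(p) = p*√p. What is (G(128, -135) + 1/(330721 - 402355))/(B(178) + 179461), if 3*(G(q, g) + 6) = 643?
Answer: 892743639763/768886183942182 - 442737887*√178/384443091971091 ≈ 0.0011457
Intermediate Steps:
G(q, g) = 625/3 (G(q, g) = -6 + (⅓)*643 = -6 + 643/3 = 625/3)
B(p) = p^(3/2)
(G(128, -135) + 1/(330721 - 402355))/(B(178) + 179461) = (625/3 + 1/(330721 - 402355))/(178^(3/2) + 179461) = (625/3 + 1/(-71634))/(178*√178 + 179461) = (625/3 - 1/71634)/(179461 + 178*√178) = 4974583/(23878*(179461 + 178*√178))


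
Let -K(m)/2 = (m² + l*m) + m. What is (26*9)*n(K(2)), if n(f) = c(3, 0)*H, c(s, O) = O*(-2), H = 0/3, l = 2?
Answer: 0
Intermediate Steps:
H = 0 (H = 0*(⅓) = 0)
c(s, O) = -2*O
K(m) = -6*m - 2*m² (K(m) = -2*((m² + 2*m) + m) = -2*(m² + 3*m) = -6*m - 2*m²)
n(f) = 0 (n(f) = -2*0*0 = 0*0 = 0)
(26*9)*n(K(2)) = (26*9)*0 = 234*0 = 0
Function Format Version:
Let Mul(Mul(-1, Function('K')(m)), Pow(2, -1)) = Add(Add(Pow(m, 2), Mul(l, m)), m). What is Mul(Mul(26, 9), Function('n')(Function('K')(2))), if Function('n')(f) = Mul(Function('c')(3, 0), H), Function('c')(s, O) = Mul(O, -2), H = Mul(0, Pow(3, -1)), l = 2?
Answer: 0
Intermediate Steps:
H = 0 (H = Mul(0, Rational(1, 3)) = 0)
Function('c')(s, O) = Mul(-2, O)
Function('K')(m) = Add(Mul(-6, m), Mul(-2, Pow(m, 2))) (Function('K')(m) = Mul(-2, Add(Add(Pow(m, 2), Mul(2, m)), m)) = Mul(-2, Add(Pow(m, 2), Mul(3, m))) = Add(Mul(-6, m), Mul(-2, Pow(m, 2))))
Function('n')(f) = 0 (Function('n')(f) = Mul(Mul(-2, 0), 0) = Mul(0, 0) = 0)
Mul(Mul(26, 9), Function('n')(Function('K')(2))) = Mul(Mul(26, 9), 0) = Mul(234, 0) = 0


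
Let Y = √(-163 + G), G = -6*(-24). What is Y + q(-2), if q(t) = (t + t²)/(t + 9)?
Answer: 2/7 + I*√19 ≈ 0.28571 + 4.3589*I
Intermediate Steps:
G = 144
q(t) = (t + t²)/(9 + t)
Y = I*√19 (Y = √(-163 + 144) = √(-19) = I*√19 ≈ 4.3589*I)
Y + q(-2) = I*√19 - 2*(1 - 2)/(9 - 2) = I*√19 - 2*(-1)/7 = I*√19 - 2*⅐*(-1) = I*√19 + 2/7 = 2/7 + I*√19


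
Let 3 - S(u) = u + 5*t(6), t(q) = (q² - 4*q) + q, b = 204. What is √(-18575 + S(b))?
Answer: I*√18866 ≈ 137.35*I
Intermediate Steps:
t(q) = q² - 3*q
S(u) = -87 - u (S(u) = 3 - (u + 5*(6*(-3 + 6))) = 3 - (u + 5*(6*3)) = 3 - (u + 5*18) = 3 - (u + 90) = 3 - (90 + u) = 3 + (-90 - u) = -87 - u)
√(-18575 + S(b)) = √(-18575 + (-87 - 1*204)) = √(-18575 + (-87 - 204)) = √(-18575 - 291) = √(-18866) = I*√18866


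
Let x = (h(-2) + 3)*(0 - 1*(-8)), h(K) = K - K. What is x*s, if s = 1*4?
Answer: 96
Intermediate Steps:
s = 4
h(K) = 0
x = 24 (x = (0 + 3)*(0 - 1*(-8)) = 3*(0 + 8) = 3*8 = 24)
x*s = 24*4 = 96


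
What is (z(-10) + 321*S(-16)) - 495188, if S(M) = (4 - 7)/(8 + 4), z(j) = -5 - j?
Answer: -1981053/4 ≈ -4.9526e+5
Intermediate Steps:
S(M) = -¼ (S(M) = -3/12 = -3*1/12 = -¼)
(z(-10) + 321*S(-16)) - 495188 = ((-5 - 1*(-10)) + 321*(-¼)) - 495188 = ((-5 + 10) - 321/4) - 495188 = (5 - 321/4) - 495188 = -301/4 - 495188 = -1981053/4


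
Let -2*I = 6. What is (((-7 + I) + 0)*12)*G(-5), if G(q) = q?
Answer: 600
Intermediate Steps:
I = -3 (I = -½*6 = -3)
(((-7 + I) + 0)*12)*G(-5) = (((-7 - 3) + 0)*12)*(-5) = ((-10 + 0)*12)*(-5) = -10*12*(-5) = -120*(-5) = 600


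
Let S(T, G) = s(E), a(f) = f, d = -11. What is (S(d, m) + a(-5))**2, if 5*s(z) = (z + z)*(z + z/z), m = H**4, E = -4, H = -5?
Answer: 1/25 ≈ 0.040000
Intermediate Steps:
m = 625 (m = (-5)**4 = 625)
s(z) = 2*z*(1 + z)/5 (s(z) = ((z + z)*(z + z/z))/5 = ((2*z)*(z + 1))/5 = ((2*z)*(1 + z))/5 = (2*z*(1 + z))/5 = 2*z*(1 + z)/5)
S(T, G) = 24/5 (S(T, G) = (2/5)*(-4)*(1 - 4) = (2/5)*(-4)*(-3) = 24/5)
(S(d, m) + a(-5))**2 = (24/5 - 5)**2 = (-1/5)**2 = 1/25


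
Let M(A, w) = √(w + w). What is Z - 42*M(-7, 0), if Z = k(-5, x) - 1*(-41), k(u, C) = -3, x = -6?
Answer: 38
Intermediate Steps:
M(A, w) = √2*√w (M(A, w) = √(2*w) = √2*√w)
Z = 38 (Z = -3 - 1*(-41) = -3 + 41 = 38)
Z - 42*M(-7, 0) = 38 - 42*√2*√0 = 38 - 42*√2*0 = 38 - 42*0 = 38 + 0 = 38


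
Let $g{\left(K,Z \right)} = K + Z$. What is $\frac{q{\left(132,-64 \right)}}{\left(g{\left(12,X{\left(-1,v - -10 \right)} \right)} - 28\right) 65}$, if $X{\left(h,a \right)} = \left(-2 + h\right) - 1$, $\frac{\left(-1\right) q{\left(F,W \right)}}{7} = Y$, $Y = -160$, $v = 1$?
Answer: $- \frac{56}{65} \approx -0.86154$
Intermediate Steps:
$q{\left(F,W \right)} = 1120$ ($q{\left(F,W \right)} = \left(-7\right) \left(-160\right) = 1120$)
$X{\left(h,a \right)} = -3 + h$
$\frac{q{\left(132,-64 \right)}}{\left(g{\left(12,X{\left(-1,v - -10 \right)} \right)} - 28\right) 65} = \frac{1120}{\left(\left(12 - 4\right) - 28\right) 65} = \frac{1120}{\left(8 - 28\right) 65} = \frac{1120}{\left(-20\right) 65} = \frac{1120}{-1300} = 1120 \left(- \frac{1}{1300}\right) = - \frac{56}{65}$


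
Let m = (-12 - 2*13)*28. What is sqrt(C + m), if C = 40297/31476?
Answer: I*sqrt(263219364123)/15738 ≈ 32.599*I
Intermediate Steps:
C = 40297/31476 (C = 40297*(1/31476) = 40297/31476 ≈ 1.2802)
m = -1064 (m = (-12 - 26)*28 = -38*28 = -1064)
sqrt(C + m) = sqrt(40297/31476 - 1064) = sqrt(-33450167/31476) = I*sqrt(263219364123)/15738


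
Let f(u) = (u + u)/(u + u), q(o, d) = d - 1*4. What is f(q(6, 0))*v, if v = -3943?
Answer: -3943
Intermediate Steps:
q(o, d) = -4 + d (q(o, d) = d - 4 = -4 + d)
f(u) = 1 (f(u) = (2*u)/((2*u)) = (2*u)*(1/(2*u)) = 1)
f(q(6, 0))*v = 1*(-3943) = -3943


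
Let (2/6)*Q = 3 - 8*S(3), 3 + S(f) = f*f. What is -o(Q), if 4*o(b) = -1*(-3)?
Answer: -¾ ≈ -0.75000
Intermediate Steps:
S(f) = -3 + f² (S(f) = -3 + f*f = -3 + f²)
Q = -135 (Q = 3*(3 - 8*(-3 + 3²)) = 3*(3 - 8*(-3 + 9)) = 3*(3 - 8*6) = 3*(3 - 48) = 3*(-45) = -135)
o(b) = ¾ (o(b) = (-1*(-3))/4 = (¼)*3 = ¾)
-o(Q) = -1*¾ = -¾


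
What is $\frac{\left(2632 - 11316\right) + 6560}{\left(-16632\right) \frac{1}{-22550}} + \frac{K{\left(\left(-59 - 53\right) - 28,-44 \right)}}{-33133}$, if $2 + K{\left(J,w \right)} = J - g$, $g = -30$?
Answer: $- \frac{2003715823}{695793} \approx -2879.8$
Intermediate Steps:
$K{\left(J,w \right)} = 28 + J$ ($K{\left(J,w \right)} = -2 + \left(J - -30\right) = -2 + \left(J + 30\right) = -2 + \left(30 + J\right) = 28 + J$)
$\frac{\left(2632 - 11316\right) + 6560}{\left(-16632\right) \frac{1}{-22550}} + \frac{K{\left(\left(-59 - 53\right) - 28,-44 \right)}}{-33133} = \frac{\left(2632 - 11316\right) + 6560}{\left(-16632\right) \frac{1}{-22550}} + \frac{28 - 140}{-33133} = \frac{-8684 + 6560}{\left(-16632\right) \left(- \frac{1}{22550}\right)} + \left(28 - 140\right) \left(- \frac{1}{33133}\right) = - \frac{2124}{\frac{756}{1025}} + \left(28 - 140\right) \left(- \frac{1}{33133}\right) = \left(-2124\right) \frac{1025}{756} - - \frac{112}{33133} = - \frac{60475}{21} + \frac{112}{33133} = - \frac{2003715823}{695793}$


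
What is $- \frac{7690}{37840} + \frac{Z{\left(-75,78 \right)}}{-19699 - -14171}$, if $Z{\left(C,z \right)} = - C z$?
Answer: $- \frac{3298429}{2614744} \approx -1.2615$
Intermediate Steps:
$Z{\left(C,z \right)} = - C z$
$- \frac{7690}{37840} + \frac{Z{\left(-75,78 \right)}}{-19699 - -14171} = - \frac{7690}{37840} + \frac{\left(-1\right) \left(-75\right) 78}{-19699 - -14171} = \left(-7690\right) \frac{1}{37840} + \frac{5850}{-19699 + 14171} = - \frac{769}{3784} + \frac{5850}{-5528} = - \frac{769}{3784} + 5850 \left(- \frac{1}{5528}\right) = - \frac{769}{3784} - \frac{2925}{2764} = - \frac{3298429}{2614744}$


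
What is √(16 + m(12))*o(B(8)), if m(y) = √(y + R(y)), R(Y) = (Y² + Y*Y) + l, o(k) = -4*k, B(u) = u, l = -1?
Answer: -32*√(16 + √299) ≈ -184.64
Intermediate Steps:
R(Y) = -1 + 2*Y² (R(Y) = (Y² + Y*Y) - 1 = (Y² + Y²) - 1 = 2*Y² - 1 = -1 + 2*Y²)
m(y) = √(-1 + y + 2*y²) (m(y) = √(y + (-1 + 2*y²)) = √(-1 + y + 2*y²))
√(16 + m(12))*o(B(8)) = √(16 + √(-1 + 12 + 2*12²))*(-4*8) = √(16 + √(-1 + 12 + 2*144))*(-32) = √(16 + √(-1 + 12 + 288))*(-32) = √(16 + √299)*(-32) = -32*√(16 + √299)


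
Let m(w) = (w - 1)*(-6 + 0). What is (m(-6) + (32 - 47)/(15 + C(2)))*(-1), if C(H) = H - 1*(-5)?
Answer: -909/22 ≈ -41.318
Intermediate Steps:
C(H) = 5 + H (C(H) = H + 5 = 5 + H)
m(w) = 6 - 6*w (m(w) = (-1 + w)*(-6) = 6 - 6*w)
(m(-6) + (32 - 47)/(15 + C(2)))*(-1) = ((6 - 6*(-6)) + (32 - 47)/(15 + (5 + 2)))*(-1) = ((6 + 36) - 15/(15 + 7))*(-1) = (42 - 15/22)*(-1) = (909/22)*(-1) = -909/22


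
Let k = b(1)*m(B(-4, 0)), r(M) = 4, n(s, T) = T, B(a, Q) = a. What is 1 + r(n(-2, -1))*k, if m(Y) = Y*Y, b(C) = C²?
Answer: 65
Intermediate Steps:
m(Y) = Y²
k = 16 (k = 1²*(-4)² = 1*16 = 16)
1 + r(n(-2, -1))*k = 1 + 4*16 = 1 + 64 = 65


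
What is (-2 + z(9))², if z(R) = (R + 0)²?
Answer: 6241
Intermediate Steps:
z(R) = R²
(-2 + z(9))² = (-2 + 9²)² = (-2 + 81)² = 79² = 6241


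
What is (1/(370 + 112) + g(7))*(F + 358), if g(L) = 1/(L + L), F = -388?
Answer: -3720/1687 ≈ -2.2051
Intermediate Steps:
g(L) = 1/(2*L)
(1/(370 + 112) + g(7))*(F + 358) = (1/(370 + 112) + (1/2)/7)*(-388 + 358) = (1/482 + (1/2)*(1/7))*(-30) = (1/482 + 1/14)*(-30) = (124/1687)*(-30) = -3720/1687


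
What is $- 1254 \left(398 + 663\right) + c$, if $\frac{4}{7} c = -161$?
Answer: $- \frac{5323103}{4} \approx -1.3308 \cdot 10^{6}$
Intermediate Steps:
$c = - \frac{1127}{4}$ ($c = \frac{7}{4} \left(-161\right) = - \frac{1127}{4} \approx -281.75$)
$- 1254 \left(398 + 663\right) + c = - 1254 \left(398 + 663\right) - \frac{1127}{4} = \left(-1254\right) 1061 - \frac{1127}{4} = -1330494 - \frac{1127}{4} = - \frac{5323103}{4}$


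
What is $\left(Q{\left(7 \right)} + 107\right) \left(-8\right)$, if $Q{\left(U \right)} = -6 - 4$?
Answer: $-776$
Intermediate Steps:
$Q{\left(U \right)} = -10$
$\left(Q{\left(7 \right)} + 107\right) \left(-8\right) = \left(-10 + 107\right) \left(-8\right) = 97 \left(-8\right) = -776$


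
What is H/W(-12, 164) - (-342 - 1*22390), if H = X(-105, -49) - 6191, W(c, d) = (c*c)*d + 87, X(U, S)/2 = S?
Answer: 538810307/23703 ≈ 22732.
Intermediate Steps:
X(U, S) = 2*S
W(c, d) = 87 + d*c² (W(c, d) = c²*d + 87 = d*c² + 87 = 87 + d*c²)
H = -6289 (H = 2*(-49) - 6191 = -98 - 6191 = -6289)
H/W(-12, 164) - (-342 - 1*22390) = -6289/(87 + 164*(-12)²) - (-342 - 1*22390) = -6289/(87 + 164*144) - (-342 - 22390) = -6289/(87 + 23616) - 1*(-22732) = -6289/23703 + 22732 = 538810307/23703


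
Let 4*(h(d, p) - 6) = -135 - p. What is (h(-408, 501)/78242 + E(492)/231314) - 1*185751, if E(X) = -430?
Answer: -1680904483888045/9049234994 ≈ -1.8575e+5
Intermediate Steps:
h(d, p) = -111/4 - p/4 (h(d, p) = 6 + (-135 - p)/4 = 6 + (-135/4 - p/4) = -111/4 - p/4)
(h(-408, 501)/78242 + E(492)/231314) - 1*185751 = ((-111/4 - 1/4*501)/78242 - 430/231314) - 1*185751 = ((-111/4 - 501/4)*(1/78242) - 430*1/231314) - 185751 = (-153*1/78242 - 215/115657) - 185751 = (-153/78242 - 215/115657) - 185751 = -34517551/9049234994 - 185751 = -1680904483888045/9049234994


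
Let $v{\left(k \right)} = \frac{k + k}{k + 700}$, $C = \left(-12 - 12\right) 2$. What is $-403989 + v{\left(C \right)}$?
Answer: $- \frac{65850231}{163} \approx -4.0399 \cdot 10^{5}$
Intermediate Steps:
$C = -48$ ($C = \left(-24\right) 2 = -48$)
$v{\left(k \right)} = \frac{2 k}{700 + k}$
$-403989 + v{\left(C \right)} = -403989 + 2 \left(-48\right) \frac{1}{700 - 48} = -403989 + 2 \left(-48\right) \frac{1}{652} = -403989 - \frac{24}{163} = - \frac{65850231}{163}$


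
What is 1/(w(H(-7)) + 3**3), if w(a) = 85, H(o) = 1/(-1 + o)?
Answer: 1/112 ≈ 0.0089286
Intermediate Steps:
1/(w(H(-7)) + 3**3) = 1/(85 + 3**3) = 1/(85 + 27) = 1/112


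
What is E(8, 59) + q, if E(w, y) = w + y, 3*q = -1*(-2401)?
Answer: 2602/3 ≈ 867.33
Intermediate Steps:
q = 2401/3 (q = (-1*(-2401))/3 = (⅓)*2401 = 2401/3 ≈ 800.33)
E(8, 59) + q = (8 + 59) + 2401/3 = 67 + 2401/3 = 2602/3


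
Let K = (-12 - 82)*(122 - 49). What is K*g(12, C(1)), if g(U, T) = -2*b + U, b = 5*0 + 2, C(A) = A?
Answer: -54896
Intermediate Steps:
b = 2 (b = 0 + 2 = 2)
K = -6862 (K = -94*73 = -6862)
g(U, T) = -4 + U (g(U, T) = -2*2 + U = -4 + U)
K*g(12, C(1)) = -6862*(-4 + 12) = -6862*8 = -54896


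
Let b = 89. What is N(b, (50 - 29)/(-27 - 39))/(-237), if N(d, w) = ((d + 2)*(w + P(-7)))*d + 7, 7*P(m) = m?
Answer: 78239/1738 ≈ 45.017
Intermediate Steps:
P(m) = m/7
N(d, w) = 7 + d*(-1 + w)*(2 + d) (N(d, w) = ((d + 2)*(w + (1/7)*(-7)))*d + 7 = ((2 + d)*(w - 1))*d + 7 = ((2 + d)*(-1 + w))*d + 7 = ((-1 + w)*(2 + d))*d + 7 = d*(-1 + w)*(2 + d) + 7 = 7 + d*(-1 + w)*(2 + d))
N(b, (50 - 29)/(-27 - 39))/(-237) = (7 - 1*89**2 - 2*89 + ((50 - 29)/(-27 - 39))*89**2 + 2*89*((50 - 29)/(-27 - 39)))/(-237) = (7 - 1*7921 - 178 + (21/(-66))*7921 + 2*89*(21/(-66)))*(-1/237) = (7 - 7921 - 178 + (21*(-1/66))*7921 + 2*89*(21*(-1/66)))*(-1/237) = (7 - 7921 - 178 - 7/22*7921 + 2*89*(-7/22))*(-1/237) = (7 - 7921 - 178 - 55447/22 - 623/11)*(-1/237) = -234717/22*(-1/237) = 78239/1738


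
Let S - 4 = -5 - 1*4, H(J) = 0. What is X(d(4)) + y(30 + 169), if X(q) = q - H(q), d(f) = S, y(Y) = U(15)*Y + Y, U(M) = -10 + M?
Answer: 1189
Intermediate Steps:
y(Y) = 6*Y (y(Y) = (-10 + 15)*Y + Y = 5*Y + Y = 6*Y)
S = -5 (S = 4 + (-5 - 1*4) = 4 + (-5 - 4) = 4 - 9 = -5)
d(f) = -5
X(q) = q (X(q) = q - 1*0 = q + 0 = q)
X(d(4)) + y(30 + 169) = -5 + 6*(30 + 169) = -5 + 6*199 = -5 + 1194 = 1189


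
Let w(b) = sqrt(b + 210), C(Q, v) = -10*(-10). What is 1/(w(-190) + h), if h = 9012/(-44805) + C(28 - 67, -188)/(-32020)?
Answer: 116782895503865/11410802023806259 + 1143465625148450*sqrt(5)/11410802023806259 ≈ 0.23431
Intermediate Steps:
C(Q, v) = 100
h = -4884079/23910935 (h = 9012/(-44805) + 100/(-32020) = 9012*(-1/44805) + 100*(-1/32020) = -3004/14935 - 5/1601 = -4884079/23910935 ≈ -0.20426)
w(b) = sqrt(210 + b)
1/(w(-190) + h) = 1/(sqrt(210 - 190) - 4884079/23910935) = 1/(sqrt(20) - 4884079/23910935) = 1/(2*sqrt(5) - 4884079/23910935) = 1/(-4884079/23910935 + 2*sqrt(5))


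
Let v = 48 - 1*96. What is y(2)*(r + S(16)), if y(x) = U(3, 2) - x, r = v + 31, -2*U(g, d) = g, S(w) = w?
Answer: 7/2 ≈ 3.5000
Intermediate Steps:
U(g, d) = -g/2
v = -48 (v = 48 - 96 = -48)
r = -17 (r = -48 + 31 = -17)
y(x) = -3/2 - x (y(x) = -½*3 - x = -3/2 - x)
y(2)*(r + S(16)) = (-3/2 - 1*2)*(-17 + 16) = (-3/2 - 2)*(-1) = -7/2*(-1) = 7/2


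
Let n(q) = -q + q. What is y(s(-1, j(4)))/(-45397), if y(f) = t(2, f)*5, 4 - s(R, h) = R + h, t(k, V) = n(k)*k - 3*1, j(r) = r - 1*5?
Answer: 15/45397 ≈ 0.00033042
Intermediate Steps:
n(q) = 0
j(r) = -5 + r (j(r) = r - 5 = -5 + r)
t(k, V) = -3 (t(k, V) = 0*k - 3*1 = 0 - 3 = -3)
s(R, h) = 4 - R - h (s(R, h) = 4 - (R + h) = 4 + (-R - h) = 4 - R - h)
y(f) = -15 (y(f) = -3*5 = -15)
y(s(-1, j(4)))/(-45397) = -15/(-45397) = -15*(-1/45397) = 15/45397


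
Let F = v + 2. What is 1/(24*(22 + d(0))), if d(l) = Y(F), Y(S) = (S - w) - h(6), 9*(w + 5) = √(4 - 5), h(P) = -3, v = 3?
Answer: 945/793808 + 3*I/793808 ≈ 0.0011905 + 3.7793e-6*I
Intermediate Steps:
F = 5 (F = 3 + 2 = 5)
w = -5 + I/9 (w = -5 + √(4 - 5)/9 = -5 + √(-1)/9 = -5 + I/9 ≈ -5.0 + 0.11111*I)
Y(S) = 8 + S - I/9 (Y(S) = (S - (-5 + I/9)) - 1*(-3) = (S + (5 - I/9)) + 3 = (5 + S - I/9) + 3 = 8 + S - I/9)
d(l) = 13 - I/9 (d(l) = 8 + 5 - I/9 = 13 - I/9)
1/(24*(22 + d(0))) = 1/(24*(22 + (13 - I/9))) = 1/(24*(35 - I/9)) = 1/(840 - 8*I/3) = 9*(840 + 8*I/3)/6350464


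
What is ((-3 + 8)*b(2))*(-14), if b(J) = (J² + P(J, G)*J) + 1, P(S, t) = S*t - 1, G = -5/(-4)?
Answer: -560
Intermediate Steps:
G = 5/4 (G = -5*(-¼) = 5/4 ≈ 1.2500)
P(S, t) = -1 + S*t
b(J) = 1 + J² + J*(-1 + 5*J/4) (b(J) = (J² + (-1 + J*(5/4))*J) + 1 = (J² + (-1 + 5*J/4)*J) + 1 = (J² + J*(-1 + 5*J/4)) + 1 = 1 + J² + J*(-1 + 5*J/4))
((-3 + 8)*b(2))*(-14) = ((-3 + 8)*(1 - 1*2 + (9/4)*2²))*(-14) = (5*(1 - 2 + (9/4)*4))*(-14) = (5*(1 - 2 + 9))*(-14) = (5*8)*(-14) = 40*(-14) = -560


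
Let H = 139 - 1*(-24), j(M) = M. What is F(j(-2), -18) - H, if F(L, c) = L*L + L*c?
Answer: -123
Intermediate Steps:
F(L, c) = L² + L*c
H = 163 (H = 139 + 24 = 163)
F(j(-2), -18) - H = -2*(-2 - 18) - 1*163 = -2*(-20) - 163 = 40 - 163 = -123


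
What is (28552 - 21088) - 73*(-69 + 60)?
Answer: 8121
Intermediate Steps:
(28552 - 21088) - 73*(-69 + 60) = 7464 - 73*(-9) = 7464 + 657 = 8121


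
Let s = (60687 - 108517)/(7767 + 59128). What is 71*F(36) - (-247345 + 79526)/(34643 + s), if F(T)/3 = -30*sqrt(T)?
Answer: -17767544632139/463479131 ≈ -38335.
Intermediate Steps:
s = -9566/13379 (s = -47830/66895 = -47830*1/66895 = -9566/13379 ≈ -0.71500)
F(T) = -90*sqrt(T) (F(T) = 3*(-30*sqrt(T)) = -90*sqrt(T))
71*F(36) - (-247345 + 79526)/(34643 + s) = 71*(-90*sqrt(36)) - (-247345 + 79526)/(34643 - 9566/13379) = 71*(-90*6) - (-167819)/463479131/13379 = 71*(-540) - (-167819)*13379/463479131 = -38340 - 1*(-2245250401/463479131) = -38340 + 2245250401/463479131 = -17767544632139/463479131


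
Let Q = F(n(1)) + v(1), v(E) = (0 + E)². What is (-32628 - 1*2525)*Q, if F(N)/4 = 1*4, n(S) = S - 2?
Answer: -597601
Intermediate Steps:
n(S) = -2 + S
F(N) = 16 (F(N) = 4*(1*4) = 4*4 = 16)
v(E) = E²
Q = 17 (Q = 16 + 1² = 16 + 1 = 17)
(-32628 - 1*2525)*Q = (-32628 - 1*2525)*17 = (-32628 - 2525)*17 = -35153*17 = -597601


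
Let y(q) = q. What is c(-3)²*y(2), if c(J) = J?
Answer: 18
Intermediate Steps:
c(-3)²*y(2) = (-3)²*2 = 9*2 = 18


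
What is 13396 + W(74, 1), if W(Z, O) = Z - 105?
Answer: 13365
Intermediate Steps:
W(Z, O) = -105 + Z
13396 + W(74, 1) = 13396 + (-105 + 74) = 13396 - 31 = 13365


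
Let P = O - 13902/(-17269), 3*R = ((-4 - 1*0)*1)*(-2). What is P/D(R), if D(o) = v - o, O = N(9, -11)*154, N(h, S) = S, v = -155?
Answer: 12531336/1166891 ≈ 10.739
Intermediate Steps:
O = -1694 (O = -11*154 = -1694)
R = 8/3 (R = (((-4 - 1*0)*1)*(-2))/3 = (((-4 + 0)*1)*(-2))/3 = (-4*1*(-2))/3 = (-4*(-2))/3 = (1/3)*8 = 8/3 ≈ 2.6667)
D(o) = -155 - o
P = -4177112/2467 (P = -1694 - 13902/(-17269) = -1694 - 13902*(-1)/17269 = -1694 - 1*(-1986/2467) = -1694 + 1986/2467 = -4177112/2467 ≈ -1693.2)
P/D(R) = -4177112/(2467*(-155 - 1*8/3)) = -4177112/(2467*(-155 - 8/3)) = -4177112/(2467*(-473/3)) = -4177112/2467*(-3/473) = 12531336/1166891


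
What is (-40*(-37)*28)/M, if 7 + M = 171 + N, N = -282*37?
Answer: -4144/1027 ≈ -4.0350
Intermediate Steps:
N = -10434
M = -10270 (M = -7 + (171 - 10434) = -7 - 10263 = -10270)
(-40*(-37)*28)/M = (-40*(-37)*28)/(-10270) = (1480*28)*(-1/10270) = 41440*(-1/10270) = -4144/1027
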